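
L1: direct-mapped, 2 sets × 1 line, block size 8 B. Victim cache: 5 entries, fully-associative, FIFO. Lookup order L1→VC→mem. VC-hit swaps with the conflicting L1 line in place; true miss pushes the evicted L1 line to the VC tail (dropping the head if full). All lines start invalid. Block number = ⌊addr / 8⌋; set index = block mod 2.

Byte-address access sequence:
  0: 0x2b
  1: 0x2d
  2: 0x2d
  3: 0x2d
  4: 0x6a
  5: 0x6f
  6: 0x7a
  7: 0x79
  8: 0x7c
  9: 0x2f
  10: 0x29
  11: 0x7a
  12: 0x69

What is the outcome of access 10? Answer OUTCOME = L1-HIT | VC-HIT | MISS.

0: 0x2b (blk 5, set 1) → MISS  vc=[]
1: 0x2d (blk 5, set 1) → L1-HIT  vc=[]
2: 0x2d (blk 5, set 1) → L1-HIT  vc=[]
3: 0x2d (blk 5, set 1) → L1-HIT  vc=[]
4: 0x6a (blk 13, set 1) → MISS  vc=[5]
5: 0x6f (blk 13, set 1) → L1-HIT  vc=[5]
6: 0x7a (blk 15, set 1) → MISS  vc=[5, 13]
7: 0x79 (blk 15, set 1) → L1-HIT  vc=[5, 13]
8: 0x7c (blk 15, set 1) → L1-HIT  vc=[5, 13]
9: 0x2f (blk 5, set 1) → VC-HIT  vc=[15, 13]
10: 0x29 (blk 5, set 1) → L1-HIT  vc=[15, 13]
11: 0x7a (blk 15, set 1) → VC-HIT  vc=[5, 13]
12: 0x69 (blk 13, set 1) → VC-HIT  vc=[5, 15]

OUTCOME = L1-HIT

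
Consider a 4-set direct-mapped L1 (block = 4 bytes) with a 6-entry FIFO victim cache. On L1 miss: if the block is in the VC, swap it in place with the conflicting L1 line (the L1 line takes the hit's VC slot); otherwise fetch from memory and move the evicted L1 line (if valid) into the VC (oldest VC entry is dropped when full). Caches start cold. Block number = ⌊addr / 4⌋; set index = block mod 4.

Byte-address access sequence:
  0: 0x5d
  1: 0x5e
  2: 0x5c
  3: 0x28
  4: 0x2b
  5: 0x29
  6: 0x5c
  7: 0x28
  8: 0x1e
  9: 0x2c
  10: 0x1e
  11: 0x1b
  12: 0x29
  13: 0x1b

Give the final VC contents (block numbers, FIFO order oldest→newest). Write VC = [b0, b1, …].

#0 0x5d→b23/s3 MISS; vc=[]
#1 0x5e→b23/s3 L1-HIT; vc=[]
#2 0x5c→b23/s3 L1-HIT; vc=[]
#3 0x28→b10/s2 MISS; vc=[]
#4 0x2b→b10/s2 L1-HIT; vc=[]
#5 0x29→b10/s2 L1-HIT; vc=[]
#6 0x5c→b23/s3 L1-HIT; vc=[]
#7 0x28→b10/s2 L1-HIT; vc=[]
#8 0x1e→b7/s3 MISS; vc=[23]
#9 0x2c→b11/s3 MISS; vc=[23,7]
#10 0x1e→b7/s3 VC-HIT; vc=[23,11]
#11 0x1b→b6/s2 MISS; vc=[23,11,10]
#12 0x29→b10/s2 VC-HIT; vc=[23,11,6]
#13 0x1b→b6/s2 VC-HIT; vc=[23,11,10]

VC = [23, 11, 10]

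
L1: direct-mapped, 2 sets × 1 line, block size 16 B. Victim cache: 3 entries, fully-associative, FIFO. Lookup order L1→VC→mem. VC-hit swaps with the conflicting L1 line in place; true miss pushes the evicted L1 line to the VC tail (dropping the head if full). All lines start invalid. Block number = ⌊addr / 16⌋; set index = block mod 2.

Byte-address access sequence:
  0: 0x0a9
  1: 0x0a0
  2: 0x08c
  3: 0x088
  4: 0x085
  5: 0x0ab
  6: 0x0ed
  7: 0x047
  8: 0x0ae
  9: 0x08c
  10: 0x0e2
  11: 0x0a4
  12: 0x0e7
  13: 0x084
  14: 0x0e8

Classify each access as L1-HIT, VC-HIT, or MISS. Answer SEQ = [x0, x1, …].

#0 0xa9→b10/s0 MISS; vc=[]
#1 0xa0→b10/s0 L1-HIT; vc=[]
#2 0x8c→b8/s0 MISS; vc=[10]
#3 0x88→b8/s0 L1-HIT; vc=[10]
#4 0x85→b8/s0 L1-HIT; vc=[10]
#5 0xab→b10/s0 VC-HIT; vc=[8]
#6 0xed→b14/s0 MISS; vc=[8,10]
#7 0x47→b4/s0 MISS; vc=[8,10,14]
#8 0xae→b10/s0 VC-HIT; vc=[8,4,14]
#9 0x8c→b8/s0 VC-HIT; vc=[10,4,14]
#10 0xe2→b14/s0 VC-HIT; vc=[10,4,8]
#11 0xa4→b10/s0 VC-HIT; vc=[14,4,8]
#12 0xe7→b14/s0 VC-HIT; vc=[10,4,8]
#13 0x84→b8/s0 VC-HIT; vc=[10,4,14]
#14 0xe8→b14/s0 VC-HIT; vc=[10,4,8]

SEQ = [MISS, L1-HIT, MISS, L1-HIT, L1-HIT, VC-HIT, MISS, MISS, VC-HIT, VC-HIT, VC-HIT, VC-HIT, VC-HIT, VC-HIT, VC-HIT]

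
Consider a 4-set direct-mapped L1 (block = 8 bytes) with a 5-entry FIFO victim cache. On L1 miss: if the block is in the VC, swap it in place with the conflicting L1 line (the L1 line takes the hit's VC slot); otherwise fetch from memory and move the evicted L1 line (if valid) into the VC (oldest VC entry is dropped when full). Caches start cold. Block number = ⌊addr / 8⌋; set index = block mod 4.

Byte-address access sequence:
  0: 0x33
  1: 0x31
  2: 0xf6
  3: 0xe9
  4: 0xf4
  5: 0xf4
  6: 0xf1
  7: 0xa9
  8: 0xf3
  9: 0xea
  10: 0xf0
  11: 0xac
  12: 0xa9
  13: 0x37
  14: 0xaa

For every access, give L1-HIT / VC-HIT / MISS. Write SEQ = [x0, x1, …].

  [0] addr=0x33 blk=6 s=2: MISS | VC []
  [1] addr=0x31 blk=6 s=2: L1-HIT | VC []
  [2] addr=0xf6 blk=30 s=2: MISS | VC [6]
  [3] addr=0xe9 blk=29 s=1: MISS | VC [6]
  [4] addr=0xf4 blk=30 s=2: L1-HIT | VC [6]
  [5] addr=0xf4 blk=30 s=2: L1-HIT | VC [6]
  [6] addr=0xf1 blk=30 s=2: L1-HIT | VC [6]
  [7] addr=0xa9 blk=21 s=1: MISS | VC [6, 29]
  [8] addr=0xf3 blk=30 s=2: L1-HIT | VC [6, 29]
  [9] addr=0xea blk=29 s=1: VC-HIT | VC [6, 21]
  [10] addr=0xf0 blk=30 s=2: L1-HIT | VC [6, 21]
  [11] addr=0xac blk=21 s=1: VC-HIT | VC [6, 29]
  [12] addr=0xa9 blk=21 s=1: L1-HIT | VC [6, 29]
  [13] addr=0x37 blk=6 s=2: VC-HIT | VC [30, 29]
  [14] addr=0xaa blk=21 s=1: L1-HIT | VC [30, 29]

SEQ = [MISS, L1-HIT, MISS, MISS, L1-HIT, L1-HIT, L1-HIT, MISS, L1-HIT, VC-HIT, L1-HIT, VC-HIT, L1-HIT, VC-HIT, L1-HIT]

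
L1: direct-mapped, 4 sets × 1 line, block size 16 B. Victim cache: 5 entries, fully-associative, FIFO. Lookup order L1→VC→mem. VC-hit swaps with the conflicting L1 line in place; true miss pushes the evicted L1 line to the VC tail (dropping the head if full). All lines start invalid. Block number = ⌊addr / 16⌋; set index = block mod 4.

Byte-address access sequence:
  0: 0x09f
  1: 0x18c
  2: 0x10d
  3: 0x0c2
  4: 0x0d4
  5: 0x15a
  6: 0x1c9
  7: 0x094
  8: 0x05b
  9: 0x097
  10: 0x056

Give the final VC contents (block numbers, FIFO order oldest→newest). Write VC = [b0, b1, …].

VC = [16, 21, 13, 12, 9]

  [0] addr=0x9f blk=9 s=1: MISS | VC []
  [1] addr=0x18c blk=24 s=0: MISS | VC []
  [2] addr=0x10d blk=16 s=0: MISS | VC [24]
  [3] addr=0xc2 blk=12 s=0: MISS | VC [24, 16]
  [4] addr=0xd4 blk=13 s=1: MISS | VC [24, 16, 9]
  [5] addr=0x15a blk=21 s=1: MISS | VC [24, 16, 9, 13]
  [6] addr=0x1c9 blk=28 s=0: MISS | VC [24, 16, 9, 13, 12]
  [7] addr=0x94 blk=9 s=1: VC-HIT | VC [24, 16, 21, 13, 12]
  [8] addr=0x5b blk=5 s=1: MISS | VC [16, 21, 13, 12, 9]
  [9] addr=0x97 blk=9 s=1: VC-HIT | VC [16, 21, 13, 12, 5]
  [10] addr=0x56 blk=5 s=1: VC-HIT | VC [16, 21, 13, 12, 9]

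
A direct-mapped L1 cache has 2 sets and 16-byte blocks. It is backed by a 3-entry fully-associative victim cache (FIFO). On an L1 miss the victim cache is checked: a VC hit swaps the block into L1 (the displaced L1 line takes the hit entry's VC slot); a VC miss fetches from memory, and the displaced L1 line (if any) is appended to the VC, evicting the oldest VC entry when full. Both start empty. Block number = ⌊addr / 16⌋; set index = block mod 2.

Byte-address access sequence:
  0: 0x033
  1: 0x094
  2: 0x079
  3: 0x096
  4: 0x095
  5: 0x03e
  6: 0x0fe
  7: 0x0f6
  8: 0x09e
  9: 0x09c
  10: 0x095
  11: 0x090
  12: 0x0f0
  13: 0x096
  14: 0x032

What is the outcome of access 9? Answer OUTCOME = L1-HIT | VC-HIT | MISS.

OUTCOME = L1-HIT

  [0] addr=0x33 blk=3 s=1: MISS | VC []
  [1] addr=0x94 blk=9 s=1: MISS | VC [3]
  [2] addr=0x79 blk=7 s=1: MISS | VC [3, 9]
  [3] addr=0x96 blk=9 s=1: VC-HIT | VC [3, 7]
  [4] addr=0x95 blk=9 s=1: L1-HIT | VC [3, 7]
  [5] addr=0x3e blk=3 s=1: VC-HIT | VC [9, 7]
  [6] addr=0xfe blk=15 s=1: MISS | VC [9, 7, 3]
  [7] addr=0xf6 blk=15 s=1: L1-HIT | VC [9, 7, 3]
  [8] addr=0x9e blk=9 s=1: VC-HIT | VC [15, 7, 3]
  [9] addr=0x9c blk=9 s=1: L1-HIT | VC [15, 7, 3]
  [10] addr=0x95 blk=9 s=1: L1-HIT | VC [15, 7, 3]
  [11] addr=0x90 blk=9 s=1: L1-HIT | VC [15, 7, 3]
  [12] addr=0xf0 blk=15 s=1: VC-HIT | VC [9, 7, 3]
  [13] addr=0x96 blk=9 s=1: VC-HIT | VC [15, 7, 3]
  [14] addr=0x32 blk=3 s=1: VC-HIT | VC [15, 7, 9]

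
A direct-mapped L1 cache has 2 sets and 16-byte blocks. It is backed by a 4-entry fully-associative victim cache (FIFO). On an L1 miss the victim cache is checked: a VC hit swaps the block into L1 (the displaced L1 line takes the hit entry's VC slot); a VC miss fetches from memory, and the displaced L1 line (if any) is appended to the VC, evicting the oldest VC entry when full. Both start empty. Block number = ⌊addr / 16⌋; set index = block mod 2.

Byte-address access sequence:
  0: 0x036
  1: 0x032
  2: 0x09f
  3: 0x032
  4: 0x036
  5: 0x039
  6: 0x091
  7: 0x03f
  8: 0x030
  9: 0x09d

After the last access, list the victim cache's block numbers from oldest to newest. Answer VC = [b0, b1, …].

  [0] addr=0x36 blk=3 s=1: MISS | VC []
  [1] addr=0x32 blk=3 s=1: L1-HIT | VC []
  [2] addr=0x9f blk=9 s=1: MISS | VC [3]
  [3] addr=0x32 blk=3 s=1: VC-HIT | VC [9]
  [4] addr=0x36 blk=3 s=1: L1-HIT | VC [9]
  [5] addr=0x39 blk=3 s=1: L1-HIT | VC [9]
  [6] addr=0x91 blk=9 s=1: VC-HIT | VC [3]
  [7] addr=0x3f blk=3 s=1: VC-HIT | VC [9]
  [8] addr=0x30 blk=3 s=1: L1-HIT | VC [9]
  [9] addr=0x9d blk=9 s=1: VC-HIT | VC [3]

VC = [3]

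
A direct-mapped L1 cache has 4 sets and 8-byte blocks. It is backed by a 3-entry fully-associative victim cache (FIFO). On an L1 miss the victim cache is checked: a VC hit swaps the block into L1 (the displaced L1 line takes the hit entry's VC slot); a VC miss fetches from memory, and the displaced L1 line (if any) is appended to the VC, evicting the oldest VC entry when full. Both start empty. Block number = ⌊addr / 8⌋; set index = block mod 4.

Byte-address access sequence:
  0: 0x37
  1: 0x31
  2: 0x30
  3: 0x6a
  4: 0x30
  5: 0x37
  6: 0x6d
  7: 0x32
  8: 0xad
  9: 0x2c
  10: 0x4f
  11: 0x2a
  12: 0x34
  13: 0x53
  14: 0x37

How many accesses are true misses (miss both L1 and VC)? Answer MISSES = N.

  [0] addr=0x37 blk=6 s=2: MISS | VC []
  [1] addr=0x31 blk=6 s=2: L1-HIT | VC []
  [2] addr=0x30 blk=6 s=2: L1-HIT | VC []
  [3] addr=0x6a blk=13 s=1: MISS | VC []
  [4] addr=0x30 blk=6 s=2: L1-HIT | VC []
  [5] addr=0x37 blk=6 s=2: L1-HIT | VC []
  [6] addr=0x6d blk=13 s=1: L1-HIT | VC []
  [7] addr=0x32 blk=6 s=2: L1-HIT | VC []
  [8] addr=0xad blk=21 s=1: MISS | VC [13]
  [9] addr=0x2c blk=5 s=1: MISS | VC [13, 21]
  [10] addr=0x4f blk=9 s=1: MISS | VC [13, 21, 5]
  [11] addr=0x2a blk=5 s=1: VC-HIT | VC [13, 21, 9]
  [12] addr=0x34 blk=6 s=2: L1-HIT | VC [13, 21, 9]
  [13] addr=0x53 blk=10 s=2: MISS | VC [21, 9, 6]
  [14] addr=0x37 blk=6 s=2: VC-HIT | VC [21, 9, 10]

MISSES = 6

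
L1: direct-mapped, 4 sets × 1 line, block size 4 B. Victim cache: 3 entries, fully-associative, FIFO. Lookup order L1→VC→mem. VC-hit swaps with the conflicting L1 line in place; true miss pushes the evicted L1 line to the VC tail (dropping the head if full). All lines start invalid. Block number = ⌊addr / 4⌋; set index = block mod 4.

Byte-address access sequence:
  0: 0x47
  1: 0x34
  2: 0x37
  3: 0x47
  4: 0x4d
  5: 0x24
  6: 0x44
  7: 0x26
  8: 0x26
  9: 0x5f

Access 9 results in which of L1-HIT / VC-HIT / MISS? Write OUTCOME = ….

OUTCOME = MISS

0: 0x47 (blk 17, set 1) → MISS  vc=[]
1: 0x34 (blk 13, set 1) → MISS  vc=[17]
2: 0x37 (blk 13, set 1) → L1-HIT  vc=[17]
3: 0x47 (blk 17, set 1) → VC-HIT  vc=[13]
4: 0x4d (blk 19, set 3) → MISS  vc=[13]
5: 0x24 (blk 9, set 1) → MISS  vc=[13, 17]
6: 0x44 (blk 17, set 1) → VC-HIT  vc=[13, 9]
7: 0x26 (blk 9, set 1) → VC-HIT  vc=[13, 17]
8: 0x26 (blk 9, set 1) → L1-HIT  vc=[13, 17]
9: 0x5f (blk 23, set 3) → MISS  vc=[13, 17, 19]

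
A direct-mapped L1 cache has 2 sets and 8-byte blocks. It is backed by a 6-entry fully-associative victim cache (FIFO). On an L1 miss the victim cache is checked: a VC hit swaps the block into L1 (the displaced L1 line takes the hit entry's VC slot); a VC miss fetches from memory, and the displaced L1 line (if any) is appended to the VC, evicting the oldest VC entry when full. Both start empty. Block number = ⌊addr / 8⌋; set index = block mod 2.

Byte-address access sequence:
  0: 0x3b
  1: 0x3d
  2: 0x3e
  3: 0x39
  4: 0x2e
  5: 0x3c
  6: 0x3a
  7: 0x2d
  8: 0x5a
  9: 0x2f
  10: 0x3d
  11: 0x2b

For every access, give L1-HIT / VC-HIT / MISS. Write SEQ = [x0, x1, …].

SEQ = [MISS, L1-HIT, L1-HIT, L1-HIT, MISS, VC-HIT, L1-HIT, VC-HIT, MISS, VC-HIT, VC-HIT, VC-HIT]

  [0] addr=0x3b blk=7 s=1: MISS | VC []
  [1] addr=0x3d blk=7 s=1: L1-HIT | VC []
  [2] addr=0x3e blk=7 s=1: L1-HIT | VC []
  [3] addr=0x39 blk=7 s=1: L1-HIT | VC []
  [4] addr=0x2e blk=5 s=1: MISS | VC [7]
  [5] addr=0x3c blk=7 s=1: VC-HIT | VC [5]
  [6] addr=0x3a blk=7 s=1: L1-HIT | VC [5]
  [7] addr=0x2d blk=5 s=1: VC-HIT | VC [7]
  [8] addr=0x5a blk=11 s=1: MISS | VC [7, 5]
  [9] addr=0x2f blk=5 s=1: VC-HIT | VC [7, 11]
  [10] addr=0x3d blk=7 s=1: VC-HIT | VC [5, 11]
  [11] addr=0x2b blk=5 s=1: VC-HIT | VC [7, 11]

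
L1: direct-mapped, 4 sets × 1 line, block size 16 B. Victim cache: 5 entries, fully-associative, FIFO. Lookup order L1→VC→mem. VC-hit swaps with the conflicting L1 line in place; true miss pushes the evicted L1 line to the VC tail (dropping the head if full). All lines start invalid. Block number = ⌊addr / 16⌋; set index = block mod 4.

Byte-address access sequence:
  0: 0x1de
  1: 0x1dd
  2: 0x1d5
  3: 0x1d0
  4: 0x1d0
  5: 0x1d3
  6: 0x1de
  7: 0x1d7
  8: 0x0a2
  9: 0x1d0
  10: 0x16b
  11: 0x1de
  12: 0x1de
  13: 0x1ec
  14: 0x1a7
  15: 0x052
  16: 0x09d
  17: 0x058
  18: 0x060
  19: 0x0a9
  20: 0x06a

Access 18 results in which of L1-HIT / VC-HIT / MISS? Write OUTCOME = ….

OUTCOME = MISS

  [0] addr=0x1de blk=29 s=1: MISS | VC []
  [1] addr=0x1dd blk=29 s=1: L1-HIT | VC []
  [2] addr=0x1d5 blk=29 s=1: L1-HIT | VC []
  [3] addr=0x1d0 blk=29 s=1: L1-HIT | VC []
  [4] addr=0x1d0 blk=29 s=1: L1-HIT | VC []
  [5] addr=0x1d3 blk=29 s=1: L1-HIT | VC []
  [6] addr=0x1de blk=29 s=1: L1-HIT | VC []
  [7] addr=0x1d7 blk=29 s=1: L1-HIT | VC []
  [8] addr=0xa2 blk=10 s=2: MISS | VC []
  [9] addr=0x1d0 blk=29 s=1: L1-HIT | VC []
  [10] addr=0x16b blk=22 s=2: MISS | VC [10]
  [11] addr=0x1de blk=29 s=1: L1-HIT | VC [10]
  [12] addr=0x1de blk=29 s=1: L1-HIT | VC [10]
  [13] addr=0x1ec blk=30 s=2: MISS | VC [10, 22]
  [14] addr=0x1a7 blk=26 s=2: MISS | VC [10, 22, 30]
  [15] addr=0x52 blk=5 s=1: MISS | VC [10, 22, 30, 29]
  [16] addr=0x9d blk=9 s=1: MISS | VC [10, 22, 30, 29, 5]
  [17] addr=0x58 blk=5 s=1: VC-HIT | VC [10, 22, 30, 29, 9]
  [18] addr=0x60 blk=6 s=2: MISS | VC [22, 30, 29, 9, 26]
  [19] addr=0xa9 blk=10 s=2: MISS | VC [30, 29, 9, 26, 6]
  [20] addr=0x6a blk=6 s=2: VC-HIT | VC [30, 29, 9, 26, 10]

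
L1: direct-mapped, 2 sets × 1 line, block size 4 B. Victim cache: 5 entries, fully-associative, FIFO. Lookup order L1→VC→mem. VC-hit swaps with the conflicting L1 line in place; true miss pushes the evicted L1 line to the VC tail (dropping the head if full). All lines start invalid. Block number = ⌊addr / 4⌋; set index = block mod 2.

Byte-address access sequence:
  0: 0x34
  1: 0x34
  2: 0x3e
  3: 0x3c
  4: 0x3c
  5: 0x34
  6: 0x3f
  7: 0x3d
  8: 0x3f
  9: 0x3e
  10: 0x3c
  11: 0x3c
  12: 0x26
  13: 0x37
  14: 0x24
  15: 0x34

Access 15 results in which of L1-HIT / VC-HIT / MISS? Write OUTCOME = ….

OUTCOME = VC-HIT

  [0] addr=0x34 blk=13 s=1: MISS | VC []
  [1] addr=0x34 blk=13 s=1: L1-HIT | VC []
  [2] addr=0x3e blk=15 s=1: MISS | VC [13]
  [3] addr=0x3c blk=15 s=1: L1-HIT | VC [13]
  [4] addr=0x3c blk=15 s=1: L1-HIT | VC [13]
  [5] addr=0x34 blk=13 s=1: VC-HIT | VC [15]
  [6] addr=0x3f blk=15 s=1: VC-HIT | VC [13]
  [7] addr=0x3d blk=15 s=1: L1-HIT | VC [13]
  [8] addr=0x3f blk=15 s=1: L1-HIT | VC [13]
  [9] addr=0x3e blk=15 s=1: L1-HIT | VC [13]
  [10] addr=0x3c blk=15 s=1: L1-HIT | VC [13]
  [11] addr=0x3c blk=15 s=1: L1-HIT | VC [13]
  [12] addr=0x26 blk=9 s=1: MISS | VC [13, 15]
  [13] addr=0x37 blk=13 s=1: VC-HIT | VC [9, 15]
  [14] addr=0x24 blk=9 s=1: VC-HIT | VC [13, 15]
  [15] addr=0x34 blk=13 s=1: VC-HIT | VC [9, 15]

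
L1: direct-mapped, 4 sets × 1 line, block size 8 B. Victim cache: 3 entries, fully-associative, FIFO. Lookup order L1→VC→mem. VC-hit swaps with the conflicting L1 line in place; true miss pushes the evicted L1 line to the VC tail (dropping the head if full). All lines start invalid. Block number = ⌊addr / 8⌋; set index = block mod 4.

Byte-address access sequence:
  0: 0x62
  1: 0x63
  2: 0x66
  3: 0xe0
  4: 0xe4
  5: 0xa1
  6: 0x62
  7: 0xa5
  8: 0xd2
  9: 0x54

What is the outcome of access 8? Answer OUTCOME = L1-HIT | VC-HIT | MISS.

OUTCOME = MISS

0: 0x62 (blk 12, set 0) → MISS  vc=[]
1: 0x63 (blk 12, set 0) → L1-HIT  vc=[]
2: 0x66 (blk 12, set 0) → L1-HIT  vc=[]
3: 0xe0 (blk 28, set 0) → MISS  vc=[12]
4: 0xe4 (blk 28, set 0) → L1-HIT  vc=[12]
5: 0xa1 (blk 20, set 0) → MISS  vc=[12, 28]
6: 0x62 (blk 12, set 0) → VC-HIT  vc=[20, 28]
7: 0xa5 (blk 20, set 0) → VC-HIT  vc=[12, 28]
8: 0xd2 (blk 26, set 2) → MISS  vc=[12, 28]
9: 0x54 (blk 10, set 2) → MISS  vc=[12, 28, 26]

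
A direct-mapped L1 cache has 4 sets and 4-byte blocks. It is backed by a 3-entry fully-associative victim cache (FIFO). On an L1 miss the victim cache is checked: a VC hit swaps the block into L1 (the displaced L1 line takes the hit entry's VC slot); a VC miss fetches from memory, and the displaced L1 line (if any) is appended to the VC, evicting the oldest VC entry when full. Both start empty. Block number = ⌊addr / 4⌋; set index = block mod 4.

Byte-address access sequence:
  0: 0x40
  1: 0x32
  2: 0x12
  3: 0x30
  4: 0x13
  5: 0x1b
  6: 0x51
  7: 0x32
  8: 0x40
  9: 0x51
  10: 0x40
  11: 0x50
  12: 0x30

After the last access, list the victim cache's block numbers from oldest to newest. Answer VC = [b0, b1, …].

VC = [20, 16, 4]

0: 0x40 (blk 16, set 0) → MISS  vc=[]
1: 0x32 (blk 12, set 0) → MISS  vc=[16]
2: 0x12 (blk 4, set 0) → MISS  vc=[16, 12]
3: 0x30 (blk 12, set 0) → VC-HIT  vc=[16, 4]
4: 0x13 (blk 4, set 0) → VC-HIT  vc=[16, 12]
5: 0x1b (blk 6, set 2) → MISS  vc=[16, 12]
6: 0x51 (blk 20, set 0) → MISS  vc=[16, 12, 4]
7: 0x32 (blk 12, set 0) → VC-HIT  vc=[16, 20, 4]
8: 0x40 (blk 16, set 0) → VC-HIT  vc=[12, 20, 4]
9: 0x51 (blk 20, set 0) → VC-HIT  vc=[12, 16, 4]
10: 0x40 (blk 16, set 0) → VC-HIT  vc=[12, 20, 4]
11: 0x50 (blk 20, set 0) → VC-HIT  vc=[12, 16, 4]
12: 0x30 (blk 12, set 0) → VC-HIT  vc=[20, 16, 4]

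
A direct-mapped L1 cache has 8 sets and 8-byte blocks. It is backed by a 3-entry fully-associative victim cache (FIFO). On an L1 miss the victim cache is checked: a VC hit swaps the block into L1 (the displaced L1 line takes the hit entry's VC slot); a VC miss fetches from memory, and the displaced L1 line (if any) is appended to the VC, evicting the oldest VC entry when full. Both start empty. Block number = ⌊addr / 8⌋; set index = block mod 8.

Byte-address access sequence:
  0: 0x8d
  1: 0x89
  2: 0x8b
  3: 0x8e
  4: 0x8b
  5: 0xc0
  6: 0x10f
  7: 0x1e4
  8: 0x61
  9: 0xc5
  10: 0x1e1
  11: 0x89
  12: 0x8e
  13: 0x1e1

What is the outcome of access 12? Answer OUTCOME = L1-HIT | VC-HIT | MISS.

OUTCOME = L1-HIT

  [0] addr=0x8d blk=17 s=1: MISS | VC []
  [1] addr=0x89 blk=17 s=1: L1-HIT | VC []
  [2] addr=0x8b blk=17 s=1: L1-HIT | VC []
  [3] addr=0x8e blk=17 s=1: L1-HIT | VC []
  [4] addr=0x8b blk=17 s=1: L1-HIT | VC []
  [5] addr=0xc0 blk=24 s=0: MISS | VC []
  [6] addr=0x10f blk=33 s=1: MISS | VC [17]
  [7] addr=0x1e4 blk=60 s=4: MISS | VC [17]
  [8] addr=0x61 blk=12 s=4: MISS | VC [17, 60]
  [9] addr=0xc5 blk=24 s=0: L1-HIT | VC [17, 60]
  [10] addr=0x1e1 blk=60 s=4: VC-HIT | VC [17, 12]
  [11] addr=0x89 blk=17 s=1: VC-HIT | VC [33, 12]
  [12] addr=0x8e blk=17 s=1: L1-HIT | VC [33, 12]
  [13] addr=0x1e1 blk=60 s=4: L1-HIT | VC [33, 12]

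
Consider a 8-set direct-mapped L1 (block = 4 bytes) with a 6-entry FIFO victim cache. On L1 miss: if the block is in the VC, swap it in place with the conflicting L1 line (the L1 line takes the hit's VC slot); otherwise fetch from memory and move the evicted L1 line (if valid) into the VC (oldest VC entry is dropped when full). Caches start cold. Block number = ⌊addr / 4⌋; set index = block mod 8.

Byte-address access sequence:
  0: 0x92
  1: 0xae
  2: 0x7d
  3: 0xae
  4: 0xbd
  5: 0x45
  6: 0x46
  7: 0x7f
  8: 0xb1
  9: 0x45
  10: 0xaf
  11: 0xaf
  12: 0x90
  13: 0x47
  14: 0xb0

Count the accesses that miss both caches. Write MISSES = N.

#0 0x92→b36/s4 MISS; vc=[]
#1 0xae→b43/s3 MISS; vc=[]
#2 0x7d→b31/s7 MISS; vc=[]
#3 0xae→b43/s3 L1-HIT; vc=[]
#4 0xbd→b47/s7 MISS; vc=[31]
#5 0x45→b17/s1 MISS; vc=[31]
#6 0x46→b17/s1 L1-HIT; vc=[31]
#7 0x7f→b31/s7 VC-HIT; vc=[47]
#8 0xb1→b44/s4 MISS; vc=[47,36]
#9 0x45→b17/s1 L1-HIT; vc=[47,36]
#10 0xaf→b43/s3 L1-HIT; vc=[47,36]
#11 0xaf→b43/s3 L1-HIT; vc=[47,36]
#12 0x90→b36/s4 VC-HIT; vc=[47,44]
#13 0x47→b17/s1 L1-HIT; vc=[47,44]
#14 0xb0→b44/s4 VC-HIT; vc=[47,36]

MISSES = 6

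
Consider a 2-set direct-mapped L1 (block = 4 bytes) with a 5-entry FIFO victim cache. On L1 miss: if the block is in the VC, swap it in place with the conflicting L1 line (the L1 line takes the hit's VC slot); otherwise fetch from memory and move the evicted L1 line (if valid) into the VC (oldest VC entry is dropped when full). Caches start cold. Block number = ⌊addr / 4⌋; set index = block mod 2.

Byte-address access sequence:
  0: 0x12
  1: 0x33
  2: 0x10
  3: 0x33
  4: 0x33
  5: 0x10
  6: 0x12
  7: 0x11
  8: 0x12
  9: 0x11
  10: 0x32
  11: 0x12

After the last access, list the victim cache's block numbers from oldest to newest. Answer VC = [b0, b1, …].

0: 0x12 (blk 4, set 0) → MISS  vc=[]
1: 0x33 (blk 12, set 0) → MISS  vc=[4]
2: 0x10 (blk 4, set 0) → VC-HIT  vc=[12]
3: 0x33 (blk 12, set 0) → VC-HIT  vc=[4]
4: 0x33 (blk 12, set 0) → L1-HIT  vc=[4]
5: 0x10 (blk 4, set 0) → VC-HIT  vc=[12]
6: 0x12 (blk 4, set 0) → L1-HIT  vc=[12]
7: 0x11 (blk 4, set 0) → L1-HIT  vc=[12]
8: 0x12 (blk 4, set 0) → L1-HIT  vc=[12]
9: 0x11 (blk 4, set 0) → L1-HIT  vc=[12]
10: 0x32 (blk 12, set 0) → VC-HIT  vc=[4]
11: 0x12 (blk 4, set 0) → VC-HIT  vc=[12]

VC = [12]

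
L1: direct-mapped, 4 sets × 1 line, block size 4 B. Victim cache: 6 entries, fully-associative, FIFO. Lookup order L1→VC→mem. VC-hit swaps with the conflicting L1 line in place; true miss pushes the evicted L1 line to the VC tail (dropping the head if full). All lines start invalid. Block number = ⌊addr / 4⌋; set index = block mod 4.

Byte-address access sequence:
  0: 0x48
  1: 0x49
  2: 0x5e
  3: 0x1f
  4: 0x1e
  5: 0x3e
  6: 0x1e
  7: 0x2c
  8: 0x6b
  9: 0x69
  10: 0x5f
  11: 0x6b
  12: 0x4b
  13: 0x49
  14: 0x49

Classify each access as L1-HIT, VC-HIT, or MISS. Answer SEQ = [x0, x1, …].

#0 0x48→b18/s2 MISS; vc=[]
#1 0x49→b18/s2 L1-HIT; vc=[]
#2 0x5e→b23/s3 MISS; vc=[]
#3 0x1f→b7/s3 MISS; vc=[23]
#4 0x1e→b7/s3 L1-HIT; vc=[23]
#5 0x3e→b15/s3 MISS; vc=[23,7]
#6 0x1e→b7/s3 VC-HIT; vc=[23,15]
#7 0x2c→b11/s3 MISS; vc=[23,15,7]
#8 0x6b→b26/s2 MISS; vc=[23,15,7,18]
#9 0x69→b26/s2 L1-HIT; vc=[23,15,7,18]
#10 0x5f→b23/s3 VC-HIT; vc=[11,15,7,18]
#11 0x6b→b26/s2 L1-HIT; vc=[11,15,7,18]
#12 0x4b→b18/s2 VC-HIT; vc=[11,15,7,26]
#13 0x49→b18/s2 L1-HIT; vc=[11,15,7,26]
#14 0x49→b18/s2 L1-HIT; vc=[11,15,7,26]

SEQ = [MISS, L1-HIT, MISS, MISS, L1-HIT, MISS, VC-HIT, MISS, MISS, L1-HIT, VC-HIT, L1-HIT, VC-HIT, L1-HIT, L1-HIT]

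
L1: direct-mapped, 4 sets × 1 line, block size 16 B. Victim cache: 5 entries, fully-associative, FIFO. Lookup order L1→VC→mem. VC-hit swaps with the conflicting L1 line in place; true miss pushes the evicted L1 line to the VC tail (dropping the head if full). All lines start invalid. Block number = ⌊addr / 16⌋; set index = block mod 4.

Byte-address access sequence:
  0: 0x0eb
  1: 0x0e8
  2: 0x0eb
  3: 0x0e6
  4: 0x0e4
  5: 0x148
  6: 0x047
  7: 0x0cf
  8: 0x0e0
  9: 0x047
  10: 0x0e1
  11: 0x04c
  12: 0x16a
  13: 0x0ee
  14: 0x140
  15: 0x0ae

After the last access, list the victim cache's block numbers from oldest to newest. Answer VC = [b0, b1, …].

VC = [4, 12, 22, 14]

0: 0xeb (blk 14, set 2) → MISS  vc=[]
1: 0xe8 (blk 14, set 2) → L1-HIT  vc=[]
2: 0xeb (blk 14, set 2) → L1-HIT  vc=[]
3: 0xe6 (blk 14, set 2) → L1-HIT  vc=[]
4: 0xe4 (blk 14, set 2) → L1-HIT  vc=[]
5: 0x148 (blk 20, set 0) → MISS  vc=[]
6: 0x47 (blk 4, set 0) → MISS  vc=[20]
7: 0xcf (blk 12, set 0) → MISS  vc=[20, 4]
8: 0xe0 (blk 14, set 2) → L1-HIT  vc=[20, 4]
9: 0x47 (blk 4, set 0) → VC-HIT  vc=[20, 12]
10: 0xe1 (blk 14, set 2) → L1-HIT  vc=[20, 12]
11: 0x4c (blk 4, set 0) → L1-HIT  vc=[20, 12]
12: 0x16a (blk 22, set 2) → MISS  vc=[20, 12, 14]
13: 0xee (blk 14, set 2) → VC-HIT  vc=[20, 12, 22]
14: 0x140 (blk 20, set 0) → VC-HIT  vc=[4, 12, 22]
15: 0xae (blk 10, set 2) → MISS  vc=[4, 12, 22, 14]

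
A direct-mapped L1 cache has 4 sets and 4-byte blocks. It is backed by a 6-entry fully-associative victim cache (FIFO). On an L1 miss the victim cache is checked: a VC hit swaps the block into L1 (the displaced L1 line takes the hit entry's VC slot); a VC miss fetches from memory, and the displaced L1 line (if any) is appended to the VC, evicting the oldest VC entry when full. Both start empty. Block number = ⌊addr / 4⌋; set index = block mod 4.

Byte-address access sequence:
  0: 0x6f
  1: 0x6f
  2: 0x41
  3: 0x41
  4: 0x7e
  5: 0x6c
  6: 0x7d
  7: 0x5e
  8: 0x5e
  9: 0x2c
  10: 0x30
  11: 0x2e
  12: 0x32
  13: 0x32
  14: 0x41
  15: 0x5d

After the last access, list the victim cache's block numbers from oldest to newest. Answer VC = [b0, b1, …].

#0 0x6f→b27/s3 MISS; vc=[]
#1 0x6f→b27/s3 L1-HIT; vc=[]
#2 0x41→b16/s0 MISS; vc=[]
#3 0x41→b16/s0 L1-HIT; vc=[]
#4 0x7e→b31/s3 MISS; vc=[27]
#5 0x6c→b27/s3 VC-HIT; vc=[31]
#6 0x7d→b31/s3 VC-HIT; vc=[27]
#7 0x5e→b23/s3 MISS; vc=[27,31]
#8 0x5e→b23/s3 L1-HIT; vc=[27,31]
#9 0x2c→b11/s3 MISS; vc=[27,31,23]
#10 0x30→b12/s0 MISS; vc=[27,31,23,16]
#11 0x2e→b11/s3 L1-HIT; vc=[27,31,23,16]
#12 0x32→b12/s0 L1-HIT; vc=[27,31,23,16]
#13 0x32→b12/s0 L1-HIT; vc=[27,31,23,16]
#14 0x41→b16/s0 VC-HIT; vc=[27,31,23,12]
#15 0x5d→b23/s3 VC-HIT; vc=[27,31,11,12]

VC = [27, 31, 11, 12]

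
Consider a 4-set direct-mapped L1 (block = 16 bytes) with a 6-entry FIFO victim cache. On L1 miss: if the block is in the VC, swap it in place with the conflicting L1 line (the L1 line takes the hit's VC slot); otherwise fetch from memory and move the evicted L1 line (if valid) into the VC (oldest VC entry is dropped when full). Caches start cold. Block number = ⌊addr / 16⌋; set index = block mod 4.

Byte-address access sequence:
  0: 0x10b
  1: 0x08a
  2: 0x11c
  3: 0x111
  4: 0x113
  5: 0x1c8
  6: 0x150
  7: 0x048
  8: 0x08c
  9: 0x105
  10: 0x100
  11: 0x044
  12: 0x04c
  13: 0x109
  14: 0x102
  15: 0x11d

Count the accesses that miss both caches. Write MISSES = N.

MISSES = 6

#0 0x10b→b16/s0 MISS; vc=[]
#1 0x8a→b8/s0 MISS; vc=[16]
#2 0x11c→b17/s1 MISS; vc=[16]
#3 0x111→b17/s1 L1-HIT; vc=[16]
#4 0x113→b17/s1 L1-HIT; vc=[16]
#5 0x1c8→b28/s0 MISS; vc=[16,8]
#6 0x150→b21/s1 MISS; vc=[16,8,17]
#7 0x48→b4/s0 MISS; vc=[16,8,17,28]
#8 0x8c→b8/s0 VC-HIT; vc=[16,4,17,28]
#9 0x105→b16/s0 VC-HIT; vc=[8,4,17,28]
#10 0x100→b16/s0 L1-HIT; vc=[8,4,17,28]
#11 0x44→b4/s0 VC-HIT; vc=[8,16,17,28]
#12 0x4c→b4/s0 L1-HIT; vc=[8,16,17,28]
#13 0x109→b16/s0 VC-HIT; vc=[8,4,17,28]
#14 0x102→b16/s0 L1-HIT; vc=[8,4,17,28]
#15 0x11d→b17/s1 VC-HIT; vc=[8,4,21,28]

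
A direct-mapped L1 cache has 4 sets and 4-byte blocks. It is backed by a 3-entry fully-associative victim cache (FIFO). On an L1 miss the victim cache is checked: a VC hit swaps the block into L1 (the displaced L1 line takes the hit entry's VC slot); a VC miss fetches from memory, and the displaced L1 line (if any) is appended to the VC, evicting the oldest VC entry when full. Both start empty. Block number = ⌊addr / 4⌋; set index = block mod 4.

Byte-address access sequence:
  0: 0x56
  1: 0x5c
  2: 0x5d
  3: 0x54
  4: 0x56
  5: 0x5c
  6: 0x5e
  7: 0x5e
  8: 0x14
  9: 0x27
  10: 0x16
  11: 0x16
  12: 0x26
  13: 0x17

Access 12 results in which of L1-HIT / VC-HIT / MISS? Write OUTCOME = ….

OUTCOME = VC-HIT

0: 0x56 (blk 21, set 1) → MISS  vc=[]
1: 0x5c (blk 23, set 3) → MISS  vc=[]
2: 0x5d (blk 23, set 3) → L1-HIT  vc=[]
3: 0x54 (blk 21, set 1) → L1-HIT  vc=[]
4: 0x56 (blk 21, set 1) → L1-HIT  vc=[]
5: 0x5c (blk 23, set 3) → L1-HIT  vc=[]
6: 0x5e (blk 23, set 3) → L1-HIT  vc=[]
7: 0x5e (blk 23, set 3) → L1-HIT  vc=[]
8: 0x14 (blk 5, set 1) → MISS  vc=[21]
9: 0x27 (blk 9, set 1) → MISS  vc=[21, 5]
10: 0x16 (blk 5, set 1) → VC-HIT  vc=[21, 9]
11: 0x16 (blk 5, set 1) → L1-HIT  vc=[21, 9]
12: 0x26 (blk 9, set 1) → VC-HIT  vc=[21, 5]
13: 0x17 (blk 5, set 1) → VC-HIT  vc=[21, 9]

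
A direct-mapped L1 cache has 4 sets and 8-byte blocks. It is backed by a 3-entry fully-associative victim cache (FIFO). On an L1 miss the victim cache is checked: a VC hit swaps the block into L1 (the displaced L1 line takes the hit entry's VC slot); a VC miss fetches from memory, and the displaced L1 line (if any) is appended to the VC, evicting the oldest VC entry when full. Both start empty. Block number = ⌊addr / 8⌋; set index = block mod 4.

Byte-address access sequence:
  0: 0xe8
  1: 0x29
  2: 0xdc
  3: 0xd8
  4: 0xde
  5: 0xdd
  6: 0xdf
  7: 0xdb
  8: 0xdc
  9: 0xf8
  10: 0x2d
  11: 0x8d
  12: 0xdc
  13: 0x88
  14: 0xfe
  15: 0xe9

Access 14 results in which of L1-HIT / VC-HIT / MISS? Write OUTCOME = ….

0: 0xe8 (blk 29, set 1) → MISS  vc=[]
1: 0x29 (blk 5, set 1) → MISS  vc=[29]
2: 0xdc (blk 27, set 3) → MISS  vc=[29]
3: 0xd8 (blk 27, set 3) → L1-HIT  vc=[29]
4: 0xde (blk 27, set 3) → L1-HIT  vc=[29]
5: 0xdd (blk 27, set 3) → L1-HIT  vc=[29]
6: 0xdf (blk 27, set 3) → L1-HIT  vc=[29]
7: 0xdb (blk 27, set 3) → L1-HIT  vc=[29]
8: 0xdc (blk 27, set 3) → L1-HIT  vc=[29]
9: 0xf8 (blk 31, set 3) → MISS  vc=[29, 27]
10: 0x2d (blk 5, set 1) → L1-HIT  vc=[29, 27]
11: 0x8d (blk 17, set 1) → MISS  vc=[29, 27, 5]
12: 0xdc (blk 27, set 3) → VC-HIT  vc=[29, 31, 5]
13: 0x88 (blk 17, set 1) → L1-HIT  vc=[29, 31, 5]
14: 0xfe (blk 31, set 3) → VC-HIT  vc=[29, 27, 5]
15: 0xe9 (blk 29, set 1) → VC-HIT  vc=[17, 27, 5]

OUTCOME = VC-HIT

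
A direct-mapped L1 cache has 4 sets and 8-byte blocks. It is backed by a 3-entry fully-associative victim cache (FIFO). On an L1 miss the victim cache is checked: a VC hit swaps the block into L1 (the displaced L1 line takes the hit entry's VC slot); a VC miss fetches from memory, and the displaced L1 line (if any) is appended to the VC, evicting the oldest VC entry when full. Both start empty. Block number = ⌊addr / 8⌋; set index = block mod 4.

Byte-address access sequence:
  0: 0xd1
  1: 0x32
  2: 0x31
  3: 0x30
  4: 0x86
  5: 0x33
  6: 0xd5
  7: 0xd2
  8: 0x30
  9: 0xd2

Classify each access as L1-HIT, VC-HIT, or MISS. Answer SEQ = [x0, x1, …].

SEQ = [MISS, MISS, L1-HIT, L1-HIT, MISS, L1-HIT, VC-HIT, L1-HIT, VC-HIT, VC-HIT]

#0 0xd1→b26/s2 MISS; vc=[]
#1 0x32→b6/s2 MISS; vc=[26]
#2 0x31→b6/s2 L1-HIT; vc=[26]
#3 0x30→b6/s2 L1-HIT; vc=[26]
#4 0x86→b16/s0 MISS; vc=[26]
#5 0x33→b6/s2 L1-HIT; vc=[26]
#6 0xd5→b26/s2 VC-HIT; vc=[6]
#7 0xd2→b26/s2 L1-HIT; vc=[6]
#8 0x30→b6/s2 VC-HIT; vc=[26]
#9 0xd2→b26/s2 VC-HIT; vc=[6]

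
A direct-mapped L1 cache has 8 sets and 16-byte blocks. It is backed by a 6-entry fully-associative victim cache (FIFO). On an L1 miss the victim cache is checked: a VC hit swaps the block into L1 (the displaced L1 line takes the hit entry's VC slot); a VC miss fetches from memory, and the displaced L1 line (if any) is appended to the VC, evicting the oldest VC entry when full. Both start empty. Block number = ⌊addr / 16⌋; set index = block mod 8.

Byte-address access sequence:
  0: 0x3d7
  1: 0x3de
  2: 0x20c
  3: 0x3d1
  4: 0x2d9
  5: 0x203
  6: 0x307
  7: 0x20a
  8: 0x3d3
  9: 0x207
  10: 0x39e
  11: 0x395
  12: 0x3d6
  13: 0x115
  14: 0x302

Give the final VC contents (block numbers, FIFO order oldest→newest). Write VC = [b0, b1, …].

VC = [45, 32, 57]

#0 0x3d7→b61/s5 MISS; vc=[]
#1 0x3de→b61/s5 L1-HIT; vc=[]
#2 0x20c→b32/s0 MISS; vc=[]
#3 0x3d1→b61/s5 L1-HIT; vc=[]
#4 0x2d9→b45/s5 MISS; vc=[61]
#5 0x203→b32/s0 L1-HIT; vc=[61]
#6 0x307→b48/s0 MISS; vc=[61,32]
#7 0x20a→b32/s0 VC-HIT; vc=[61,48]
#8 0x3d3→b61/s5 VC-HIT; vc=[45,48]
#9 0x207→b32/s0 L1-HIT; vc=[45,48]
#10 0x39e→b57/s1 MISS; vc=[45,48]
#11 0x395→b57/s1 L1-HIT; vc=[45,48]
#12 0x3d6→b61/s5 L1-HIT; vc=[45,48]
#13 0x115→b17/s1 MISS; vc=[45,48,57]
#14 0x302→b48/s0 VC-HIT; vc=[45,32,57]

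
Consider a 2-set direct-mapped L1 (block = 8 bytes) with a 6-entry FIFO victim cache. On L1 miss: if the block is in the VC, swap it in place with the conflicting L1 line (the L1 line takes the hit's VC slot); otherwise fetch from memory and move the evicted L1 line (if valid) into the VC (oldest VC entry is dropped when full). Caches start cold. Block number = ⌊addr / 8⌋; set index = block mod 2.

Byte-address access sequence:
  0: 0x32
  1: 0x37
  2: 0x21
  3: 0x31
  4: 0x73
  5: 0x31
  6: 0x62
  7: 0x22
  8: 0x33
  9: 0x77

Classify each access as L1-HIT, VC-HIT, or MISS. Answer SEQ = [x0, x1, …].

SEQ = [MISS, L1-HIT, MISS, VC-HIT, MISS, VC-HIT, MISS, VC-HIT, VC-HIT, VC-HIT]

#0 0x32→b6/s0 MISS; vc=[]
#1 0x37→b6/s0 L1-HIT; vc=[]
#2 0x21→b4/s0 MISS; vc=[6]
#3 0x31→b6/s0 VC-HIT; vc=[4]
#4 0x73→b14/s0 MISS; vc=[4,6]
#5 0x31→b6/s0 VC-HIT; vc=[4,14]
#6 0x62→b12/s0 MISS; vc=[4,14,6]
#7 0x22→b4/s0 VC-HIT; vc=[12,14,6]
#8 0x33→b6/s0 VC-HIT; vc=[12,14,4]
#9 0x77→b14/s0 VC-HIT; vc=[12,6,4]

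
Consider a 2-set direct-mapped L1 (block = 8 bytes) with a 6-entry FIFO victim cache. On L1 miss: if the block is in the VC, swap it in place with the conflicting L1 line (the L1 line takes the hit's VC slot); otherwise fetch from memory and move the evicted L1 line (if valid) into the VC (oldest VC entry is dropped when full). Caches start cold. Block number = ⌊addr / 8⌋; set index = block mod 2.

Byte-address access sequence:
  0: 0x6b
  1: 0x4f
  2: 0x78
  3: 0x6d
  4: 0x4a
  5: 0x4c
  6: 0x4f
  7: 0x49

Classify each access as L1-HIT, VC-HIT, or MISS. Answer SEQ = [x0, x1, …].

SEQ = [MISS, MISS, MISS, VC-HIT, VC-HIT, L1-HIT, L1-HIT, L1-HIT]

  [0] addr=0x6b blk=13 s=1: MISS | VC []
  [1] addr=0x4f blk=9 s=1: MISS | VC [13]
  [2] addr=0x78 blk=15 s=1: MISS | VC [13, 9]
  [3] addr=0x6d blk=13 s=1: VC-HIT | VC [15, 9]
  [4] addr=0x4a blk=9 s=1: VC-HIT | VC [15, 13]
  [5] addr=0x4c blk=9 s=1: L1-HIT | VC [15, 13]
  [6] addr=0x4f blk=9 s=1: L1-HIT | VC [15, 13]
  [7] addr=0x49 blk=9 s=1: L1-HIT | VC [15, 13]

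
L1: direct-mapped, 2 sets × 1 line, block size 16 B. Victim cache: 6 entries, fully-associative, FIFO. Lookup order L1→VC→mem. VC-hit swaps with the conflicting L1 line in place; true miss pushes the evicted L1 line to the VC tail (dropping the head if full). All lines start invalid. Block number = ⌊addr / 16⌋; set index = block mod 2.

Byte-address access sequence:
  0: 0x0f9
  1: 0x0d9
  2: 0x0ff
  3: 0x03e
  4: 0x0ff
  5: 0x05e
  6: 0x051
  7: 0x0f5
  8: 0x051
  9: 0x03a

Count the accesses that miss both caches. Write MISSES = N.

MISSES = 4

#0 0xf9→b15/s1 MISS; vc=[]
#1 0xd9→b13/s1 MISS; vc=[15]
#2 0xff→b15/s1 VC-HIT; vc=[13]
#3 0x3e→b3/s1 MISS; vc=[13,15]
#4 0xff→b15/s1 VC-HIT; vc=[13,3]
#5 0x5e→b5/s1 MISS; vc=[13,3,15]
#6 0x51→b5/s1 L1-HIT; vc=[13,3,15]
#7 0xf5→b15/s1 VC-HIT; vc=[13,3,5]
#8 0x51→b5/s1 VC-HIT; vc=[13,3,15]
#9 0x3a→b3/s1 VC-HIT; vc=[13,5,15]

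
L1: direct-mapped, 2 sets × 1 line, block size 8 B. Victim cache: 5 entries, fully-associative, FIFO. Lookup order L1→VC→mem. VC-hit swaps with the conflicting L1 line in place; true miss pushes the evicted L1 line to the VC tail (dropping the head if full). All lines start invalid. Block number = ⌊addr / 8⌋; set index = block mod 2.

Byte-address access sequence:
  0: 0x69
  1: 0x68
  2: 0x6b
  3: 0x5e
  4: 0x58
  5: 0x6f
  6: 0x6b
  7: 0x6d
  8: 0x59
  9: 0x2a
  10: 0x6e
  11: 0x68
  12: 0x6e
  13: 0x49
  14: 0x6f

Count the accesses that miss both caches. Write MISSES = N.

  [0] addr=0x69 blk=13 s=1: MISS | VC []
  [1] addr=0x68 blk=13 s=1: L1-HIT | VC []
  [2] addr=0x6b blk=13 s=1: L1-HIT | VC []
  [3] addr=0x5e blk=11 s=1: MISS | VC [13]
  [4] addr=0x58 blk=11 s=1: L1-HIT | VC [13]
  [5] addr=0x6f blk=13 s=1: VC-HIT | VC [11]
  [6] addr=0x6b blk=13 s=1: L1-HIT | VC [11]
  [7] addr=0x6d blk=13 s=1: L1-HIT | VC [11]
  [8] addr=0x59 blk=11 s=1: VC-HIT | VC [13]
  [9] addr=0x2a blk=5 s=1: MISS | VC [13, 11]
  [10] addr=0x6e blk=13 s=1: VC-HIT | VC [5, 11]
  [11] addr=0x68 blk=13 s=1: L1-HIT | VC [5, 11]
  [12] addr=0x6e blk=13 s=1: L1-HIT | VC [5, 11]
  [13] addr=0x49 blk=9 s=1: MISS | VC [5, 11, 13]
  [14] addr=0x6f blk=13 s=1: VC-HIT | VC [5, 11, 9]

MISSES = 4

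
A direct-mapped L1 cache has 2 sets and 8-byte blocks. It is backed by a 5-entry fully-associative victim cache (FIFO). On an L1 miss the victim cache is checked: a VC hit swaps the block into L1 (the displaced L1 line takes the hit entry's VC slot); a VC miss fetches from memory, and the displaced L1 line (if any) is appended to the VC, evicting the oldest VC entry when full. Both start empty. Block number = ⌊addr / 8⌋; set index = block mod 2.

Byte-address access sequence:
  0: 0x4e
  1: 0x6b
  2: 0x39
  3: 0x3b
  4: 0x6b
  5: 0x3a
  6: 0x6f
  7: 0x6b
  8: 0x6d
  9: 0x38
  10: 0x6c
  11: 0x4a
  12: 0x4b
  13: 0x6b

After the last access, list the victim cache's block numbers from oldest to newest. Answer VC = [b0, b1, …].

VC = [9, 7]

0: 0x4e (blk 9, set 1) → MISS  vc=[]
1: 0x6b (blk 13, set 1) → MISS  vc=[9]
2: 0x39 (blk 7, set 1) → MISS  vc=[9, 13]
3: 0x3b (blk 7, set 1) → L1-HIT  vc=[9, 13]
4: 0x6b (blk 13, set 1) → VC-HIT  vc=[9, 7]
5: 0x3a (blk 7, set 1) → VC-HIT  vc=[9, 13]
6: 0x6f (blk 13, set 1) → VC-HIT  vc=[9, 7]
7: 0x6b (blk 13, set 1) → L1-HIT  vc=[9, 7]
8: 0x6d (blk 13, set 1) → L1-HIT  vc=[9, 7]
9: 0x38 (blk 7, set 1) → VC-HIT  vc=[9, 13]
10: 0x6c (blk 13, set 1) → VC-HIT  vc=[9, 7]
11: 0x4a (blk 9, set 1) → VC-HIT  vc=[13, 7]
12: 0x4b (blk 9, set 1) → L1-HIT  vc=[13, 7]
13: 0x6b (blk 13, set 1) → VC-HIT  vc=[9, 7]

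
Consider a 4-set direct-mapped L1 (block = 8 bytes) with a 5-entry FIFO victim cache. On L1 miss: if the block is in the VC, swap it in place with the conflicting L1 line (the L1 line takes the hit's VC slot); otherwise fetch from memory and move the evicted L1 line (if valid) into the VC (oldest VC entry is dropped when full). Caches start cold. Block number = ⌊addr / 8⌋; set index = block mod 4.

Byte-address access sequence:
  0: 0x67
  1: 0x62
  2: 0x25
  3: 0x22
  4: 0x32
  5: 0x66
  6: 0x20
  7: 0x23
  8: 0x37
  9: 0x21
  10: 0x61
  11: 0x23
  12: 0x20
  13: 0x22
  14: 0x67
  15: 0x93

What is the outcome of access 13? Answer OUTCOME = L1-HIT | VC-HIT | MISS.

OUTCOME = L1-HIT

#0 0x67→b12/s0 MISS; vc=[]
#1 0x62→b12/s0 L1-HIT; vc=[]
#2 0x25→b4/s0 MISS; vc=[12]
#3 0x22→b4/s0 L1-HIT; vc=[12]
#4 0x32→b6/s2 MISS; vc=[12]
#5 0x66→b12/s0 VC-HIT; vc=[4]
#6 0x20→b4/s0 VC-HIT; vc=[12]
#7 0x23→b4/s0 L1-HIT; vc=[12]
#8 0x37→b6/s2 L1-HIT; vc=[12]
#9 0x21→b4/s0 L1-HIT; vc=[12]
#10 0x61→b12/s0 VC-HIT; vc=[4]
#11 0x23→b4/s0 VC-HIT; vc=[12]
#12 0x20→b4/s0 L1-HIT; vc=[12]
#13 0x22→b4/s0 L1-HIT; vc=[12]
#14 0x67→b12/s0 VC-HIT; vc=[4]
#15 0x93→b18/s2 MISS; vc=[4,6]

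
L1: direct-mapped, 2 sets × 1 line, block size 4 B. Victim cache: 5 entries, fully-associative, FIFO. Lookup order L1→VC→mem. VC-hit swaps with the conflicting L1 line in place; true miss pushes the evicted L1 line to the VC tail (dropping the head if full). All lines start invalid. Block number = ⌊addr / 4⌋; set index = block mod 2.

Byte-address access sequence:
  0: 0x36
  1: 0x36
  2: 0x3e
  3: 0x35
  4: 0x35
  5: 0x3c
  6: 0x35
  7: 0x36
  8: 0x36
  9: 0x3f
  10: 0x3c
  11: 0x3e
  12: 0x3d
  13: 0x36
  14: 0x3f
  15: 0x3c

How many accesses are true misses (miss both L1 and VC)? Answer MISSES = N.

  [0] addr=0x36 blk=13 s=1: MISS | VC []
  [1] addr=0x36 blk=13 s=1: L1-HIT | VC []
  [2] addr=0x3e blk=15 s=1: MISS | VC [13]
  [3] addr=0x35 blk=13 s=1: VC-HIT | VC [15]
  [4] addr=0x35 blk=13 s=1: L1-HIT | VC [15]
  [5] addr=0x3c blk=15 s=1: VC-HIT | VC [13]
  [6] addr=0x35 blk=13 s=1: VC-HIT | VC [15]
  [7] addr=0x36 blk=13 s=1: L1-HIT | VC [15]
  [8] addr=0x36 blk=13 s=1: L1-HIT | VC [15]
  [9] addr=0x3f blk=15 s=1: VC-HIT | VC [13]
  [10] addr=0x3c blk=15 s=1: L1-HIT | VC [13]
  [11] addr=0x3e blk=15 s=1: L1-HIT | VC [13]
  [12] addr=0x3d blk=15 s=1: L1-HIT | VC [13]
  [13] addr=0x36 blk=13 s=1: VC-HIT | VC [15]
  [14] addr=0x3f blk=15 s=1: VC-HIT | VC [13]
  [15] addr=0x3c blk=15 s=1: L1-HIT | VC [13]

MISSES = 2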